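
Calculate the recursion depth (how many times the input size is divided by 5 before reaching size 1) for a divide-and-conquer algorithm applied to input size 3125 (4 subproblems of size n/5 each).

For divide and conquer with division factor 5:

Problem sizes at each level:
Level 0: 3125
Level 1: 625
Level 2: 125
Level 3: 25
Level 4: 5
Level 5: 1

The root is level 0 and the size-1 base case is level 5 (the tree spans levels 0 through 5, i.e. 6 levels counting the root), so the depth is the number of divisions: log_5(3125) = 5

The recursion tree depth is log_5(3125) = 5. At each level, the problem size is divided by 5, so it takes 5 divisions to reduce to a base case of size 1. The algorithm makes 4 recursive calls at each level.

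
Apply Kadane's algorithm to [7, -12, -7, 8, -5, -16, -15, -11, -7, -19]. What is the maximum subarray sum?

Using Kadane's algorithm on [7, -12, -7, 8, -5, -16, -15, -11, -7, -19]:

Scanning through the array:
Position 1 (value -12): max_ending_here = -5, max_so_far = 7
Position 2 (value -7): max_ending_here = -7, max_so_far = 7
Position 3 (value 8): max_ending_here = 8, max_so_far = 8
Position 4 (value -5): max_ending_here = 3, max_so_far = 8
Position 5 (value -16): max_ending_here = -13, max_so_far = 8
Position 6 (value -15): max_ending_here = -15, max_so_far = 8
Position 7 (value -11): max_ending_here = -11, max_so_far = 8
Position 8 (value -7): max_ending_here = -7, max_so_far = 8
Position 9 (value -19): max_ending_here = -19, max_so_far = 8

Maximum subarray: [8]
Maximum sum: 8

The maximum subarray is [8] with sum 8. This subarray runs from index 3 to index 3.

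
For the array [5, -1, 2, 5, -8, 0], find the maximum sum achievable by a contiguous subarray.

Using Kadane's algorithm on [5, -1, 2, 5, -8, 0]:

Scanning through the array:
Position 1 (value -1): max_ending_here = 4, max_so_far = 5
Position 2 (value 2): max_ending_here = 6, max_so_far = 6
Position 3 (value 5): max_ending_here = 11, max_so_far = 11
Position 4 (value -8): max_ending_here = 3, max_so_far = 11
Position 5 (value 0): max_ending_here = 3, max_so_far = 11

Maximum subarray: [5, -1, 2, 5]
Maximum sum: 11

The maximum subarray is [5, -1, 2, 5] with sum 11. This subarray runs from index 0 to index 3.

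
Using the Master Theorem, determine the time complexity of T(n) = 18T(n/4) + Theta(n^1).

Master Theorem for T(n) = 18T(n/4) + O(n^1):

a = 18, b = 4, c = 1
log_b(a) = log_4(18) = 2.0850

Case 1: c = 1 < log_4(18) = 2.0850
T(n) = O(n^(log_4 18))

For T(n) = 18T(n/4) + O(n^1): log_4(18) = 2.0850. This is Case 1 of the Master Theorem (c < log_b(a), work dominated by leaves), giving O(n^(log_4 18)).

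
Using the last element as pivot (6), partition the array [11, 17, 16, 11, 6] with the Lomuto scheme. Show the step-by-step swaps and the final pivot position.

Lomuto partition with pivot = 6:

Initial array: [11, 17, 16, 11, 6]

arr[0]=11 > 6: no swap
arr[1]=17 > 6: no swap
arr[2]=16 > 6: no swap
arr[3]=11 > 6: no swap

Place pivot at position 0: [6, 17, 16, 11, 11]
Pivot position: 0

After partitioning with pivot 6, the array becomes [6, 17, 16, 11, 11]. The pivot is placed at index 0. All elements to the left of the pivot are <= 6, and all elements to the right are > 6.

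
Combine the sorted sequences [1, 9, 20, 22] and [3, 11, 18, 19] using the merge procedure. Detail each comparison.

Merging process:

Compare 1 vs 3: take 1 from left. Merged: [1]
Compare 9 vs 3: take 3 from right. Merged: [1, 3]
Compare 9 vs 11: take 9 from left. Merged: [1, 3, 9]
Compare 20 vs 11: take 11 from right. Merged: [1, 3, 9, 11]
Compare 20 vs 18: take 18 from right. Merged: [1, 3, 9, 11, 18]
Compare 20 vs 19: take 19 from right. Merged: [1, 3, 9, 11, 18, 19]
Append remaining from left: [20, 22]. Merged: [1, 3, 9, 11, 18, 19, 20, 22]

Final merged array: [1, 3, 9, 11, 18, 19, 20, 22]
Total comparisons: 6

The merged array is [1, 3, 9, 11, 18, 19, 20, 22], requiring 6 comparisons. The merge step runs in O(n) time where n is the total number of elements.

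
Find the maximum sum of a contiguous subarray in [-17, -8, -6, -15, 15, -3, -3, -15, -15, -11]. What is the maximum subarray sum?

Using Kadane's algorithm on [-17, -8, -6, -15, 15, -3, -3, -15, -15, -11]:

Scanning through the array:
Position 1 (value -8): max_ending_here = -8, max_so_far = -8
Position 2 (value -6): max_ending_here = -6, max_so_far = -6
Position 3 (value -15): max_ending_here = -15, max_so_far = -6
Position 4 (value 15): max_ending_here = 15, max_so_far = 15
Position 5 (value -3): max_ending_here = 12, max_so_far = 15
Position 6 (value -3): max_ending_here = 9, max_so_far = 15
Position 7 (value -15): max_ending_here = -6, max_so_far = 15
Position 8 (value -15): max_ending_here = -15, max_so_far = 15
Position 9 (value -11): max_ending_here = -11, max_so_far = 15

Maximum subarray: [15]
Maximum sum: 15

The maximum subarray is [15] with sum 15. This subarray runs from index 4 to index 4.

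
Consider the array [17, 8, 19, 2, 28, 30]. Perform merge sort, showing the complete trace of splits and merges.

Merge sort trace:

Split: [17, 8, 19, 2, 28, 30] -> [17, 8, 19] and [2, 28, 30]
  Split: [17, 8, 19] -> [17] and [8, 19]
    Split: [8, 19] -> [8] and [19]
    Merge: [8] + [19] -> [8, 19]
  Merge: [17] + [8, 19] -> [8, 17, 19]
  Split: [2, 28, 30] -> [2] and [28, 30]
    Split: [28, 30] -> [28] and [30]
    Merge: [28] + [30] -> [28, 30]
  Merge: [2] + [28, 30] -> [2, 28, 30]
Merge: [8, 17, 19] + [2, 28, 30] -> [2, 8, 17, 19, 28, 30]

Final sorted array: [2, 8, 17, 19, 28, 30]

The merge sort proceeds by recursively splitting the array and merging sorted halves.
After all merges, the sorted array is [2, 8, 17, 19, 28, 30].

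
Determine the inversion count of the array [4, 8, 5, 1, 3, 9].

Finding inversions in [4, 8, 5, 1, 3, 9]:

(0, 3): arr[0]=4 > arr[3]=1
(0, 4): arr[0]=4 > arr[4]=3
(1, 2): arr[1]=8 > arr[2]=5
(1, 3): arr[1]=8 > arr[3]=1
(1, 4): arr[1]=8 > arr[4]=3
(2, 3): arr[2]=5 > arr[3]=1
(2, 4): arr[2]=5 > arr[4]=3

Total inversions: 7

The array has 7 inversion(s): (0,3), (0,4), (1,2), (1,3), (1,4), (2,3), (2,4). Each pair (i,j) satisfies i < j and arr[i] > arr[j].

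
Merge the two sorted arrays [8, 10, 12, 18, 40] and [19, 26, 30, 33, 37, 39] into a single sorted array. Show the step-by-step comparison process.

Merging process:

Compare 8 vs 19: take 8 from left. Merged: [8]
Compare 10 vs 19: take 10 from left. Merged: [8, 10]
Compare 12 vs 19: take 12 from left. Merged: [8, 10, 12]
Compare 18 vs 19: take 18 from left. Merged: [8, 10, 12, 18]
Compare 40 vs 19: take 19 from right. Merged: [8, 10, 12, 18, 19]
Compare 40 vs 26: take 26 from right. Merged: [8, 10, 12, 18, 19, 26]
Compare 40 vs 30: take 30 from right. Merged: [8, 10, 12, 18, 19, 26, 30]
Compare 40 vs 33: take 33 from right. Merged: [8, 10, 12, 18, 19, 26, 30, 33]
Compare 40 vs 37: take 37 from right. Merged: [8, 10, 12, 18, 19, 26, 30, 33, 37]
Compare 40 vs 39: take 39 from right. Merged: [8, 10, 12, 18, 19, 26, 30, 33, 37, 39]
Append remaining from left: [40]. Merged: [8, 10, 12, 18, 19, 26, 30, 33, 37, 39, 40]

Final merged array: [8, 10, 12, 18, 19, 26, 30, 33, 37, 39, 40]
Total comparisons: 10

The merged array is [8, 10, 12, 18, 19, 26, 30, 33, 37, 39, 40], requiring 10 comparisons. The merge step runs in O(n) time where n is the total number of elements.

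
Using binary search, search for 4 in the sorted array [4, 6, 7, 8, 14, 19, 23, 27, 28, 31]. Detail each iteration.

Binary search for 4 in [4, 6, 7, 8, 14, 19, 23, 27, 28, 31]:

lo=0, hi=9, mid=4, arr[mid]=14 -> 14 > 4, search left half
lo=0, hi=3, mid=1, arr[mid]=6 -> 6 > 4, search left half
lo=0, hi=0, mid=0, arr[mid]=4 -> Found target at index 0!

Binary search finds 4 at index 0 after 3 comparisons. The search repeatedly halves the search space by comparing with the middle element.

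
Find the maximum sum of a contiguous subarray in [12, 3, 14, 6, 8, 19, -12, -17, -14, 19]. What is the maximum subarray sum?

Using Kadane's algorithm on [12, 3, 14, 6, 8, 19, -12, -17, -14, 19]:

Scanning through the array:
Position 1 (value 3): max_ending_here = 15, max_so_far = 15
Position 2 (value 14): max_ending_here = 29, max_so_far = 29
Position 3 (value 6): max_ending_here = 35, max_so_far = 35
Position 4 (value 8): max_ending_here = 43, max_so_far = 43
Position 5 (value 19): max_ending_here = 62, max_so_far = 62
Position 6 (value -12): max_ending_here = 50, max_so_far = 62
Position 7 (value -17): max_ending_here = 33, max_so_far = 62
Position 8 (value -14): max_ending_here = 19, max_so_far = 62
Position 9 (value 19): max_ending_here = 38, max_so_far = 62

Maximum subarray: [12, 3, 14, 6, 8, 19]
Maximum sum: 62

The maximum subarray is [12, 3, 14, 6, 8, 19] with sum 62. This subarray runs from index 0 to index 5.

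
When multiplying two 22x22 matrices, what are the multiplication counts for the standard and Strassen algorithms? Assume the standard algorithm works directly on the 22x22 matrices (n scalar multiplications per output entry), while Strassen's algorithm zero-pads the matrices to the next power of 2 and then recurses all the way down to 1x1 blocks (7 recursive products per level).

Matrix multiplication for 22x22 matrices:

Strassen's algorithm requires power-of-2 dimensions. Pad 22x22 to 32x32 (next power of 2).

Standard algorithm: 22^3 = 10648 multiplications
Strassen's algorithm: 7^(log2(32)) = 7^5 = 16807 multiplications
Difference: 10648 - 16807 = -6159 (Strassen uses MORE here due to padding overhead — for small or just-over-power-of-2 n, padding can outweigh the per-level savings)

Standard: 10648 multiplications (22^3). Strassen: 16807 multiplications (7^5, after padding to 32x32). Strassen reduces 8 recursive multiplications to 7 at each level.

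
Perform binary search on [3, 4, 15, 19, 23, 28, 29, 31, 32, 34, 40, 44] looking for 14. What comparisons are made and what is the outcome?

Binary search for 14 in [3, 4, 15, 19, 23, 28, 29, 31, 32, 34, 40, 44]:

lo=0, hi=11, mid=5, arr[mid]=28 -> 28 > 14, search left half
lo=0, hi=4, mid=2, arr[mid]=15 -> 15 > 14, search left half
lo=0, hi=1, mid=0, arr[mid]=3 -> 3 < 14, search right half
lo=1, hi=1, mid=1, arr[mid]=4 -> 4 < 14, search right half
lo=2 > hi=1, target 14 not found

Binary search determines that 14 is not in the array after 4 comparisons. The search space was exhausted without finding the target.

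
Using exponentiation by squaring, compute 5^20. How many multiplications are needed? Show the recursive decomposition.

Computing 5^20 by squaring (build up from 5^1; each line after the first costs one multiplication):

5^1 = 5
5^2 = (5^1)^2 = 5^2 = 25
5^4 = (5^2)^2 = 25^2 = 625
5^5 = 5 * 5^4 = 5 * 625 = 3125
5^10 = (5^5)^2 = 3125^2 = 9765625
5^20 = (5^10)^2 = 9765625^2 = 95367431640625

Result: 95367431640625
Multiplications needed: 5 (5 lines after 5^1)

5^20 = 95367431640625. Using exponentiation by squaring, this requires 5 multiplications. The key idea: if the exponent is even, square the half-power; if odd, multiply by the base once.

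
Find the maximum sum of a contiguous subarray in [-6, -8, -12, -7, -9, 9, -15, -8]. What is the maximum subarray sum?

Using Kadane's algorithm on [-6, -8, -12, -7, -9, 9, -15, -8]:

Scanning through the array:
Position 1 (value -8): max_ending_here = -8, max_so_far = -6
Position 2 (value -12): max_ending_here = -12, max_so_far = -6
Position 3 (value -7): max_ending_here = -7, max_so_far = -6
Position 4 (value -9): max_ending_here = -9, max_so_far = -6
Position 5 (value 9): max_ending_here = 9, max_so_far = 9
Position 6 (value -15): max_ending_here = -6, max_so_far = 9
Position 7 (value -8): max_ending_here = -8, max_so_far = 9

Maximum subarray: [9]
Maximum sum: 9

The maximum subarray is [9] with sum 9. This subarray runs from index 5 to index 5.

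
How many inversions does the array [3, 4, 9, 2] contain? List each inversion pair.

Finding inversions in [3, 4, 9, 2]:

(0, 3): arr[0]=3 > arr[3]=2
(1, 3): arr[1]=4 > arr[3]=2
(2, 3): arr[2]=9 > arr[3]=2

Total inversions: 3

The array has 3 inversion(s): (0,3), (1,3), (2,3). Each pair (i,j) satisfies i < j and arr[i] > arr[j].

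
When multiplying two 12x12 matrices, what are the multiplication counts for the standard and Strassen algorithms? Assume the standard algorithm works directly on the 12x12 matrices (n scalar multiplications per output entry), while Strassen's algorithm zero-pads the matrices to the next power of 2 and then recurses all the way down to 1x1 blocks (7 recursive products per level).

Matrix multiplication for 12x12 matrices:

Strassen's algorithm requires power-of-2 dimensions. Pad 12x12 to 16x16 (next power of 2).

Standard algorithm: 12^3 = 1728 multiplications
Strassen's algorithm: 7^(log2(16)) = 7^4 = 2401 multiplications
Difference: 1728 - 2401 = -673 (Strassen uses MORE here due to padding overhead — for small or just-over-power-of-2 n, padding can outweigh the per-level savings)

Standard: 1728 multiplications (12^3). Strassen: 2401 multiplications (7^4, after padding to 16x16). Strassen reduces 8 recursive multiplications to 7 at each level.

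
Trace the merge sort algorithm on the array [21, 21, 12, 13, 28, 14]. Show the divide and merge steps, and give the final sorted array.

Merge sort trace:

Split: [21, 21, 12, 13, 28, 14] -> [21, 21, 12] and [13, 28, 14]
  Split: [21, 21, 12] -> [21] and [21, 12]
    Split: [21, 12] -> [21] and [12]
    Merge: [21] + [12] -> [12, 21]
  Merge: [21] + [12, 21] -> [12, 21, 21]
  Split: [13, 28, 14] -> [13] and [28, 14]
    Split: [28, 14] -> [28] and [14]
    Merge: [28] + [14] -> [14, 28]
  Merge: [13] + [14, 28] -> [13, 14, 28]
Merge: [12, 21, 21] + [13, 14, 28] -> [12, 13, 14, 21, 21, 28]

Final sorted array: [12, 13, 14, 21, 21, 28]

The merge sort proceeds by recursively splitting the array and merging sorted halves.
After all merges, the sorted array is [12, 13, 14, 21, 21, 28].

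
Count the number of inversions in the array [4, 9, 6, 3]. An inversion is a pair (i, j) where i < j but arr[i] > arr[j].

Finding inversions in [4, 9, 6, 3]:

(0, 3): arr[0]=4 > arr[3]=3
(1, 2): arr[1]=9 > arr[2]=6
(1, 3): arr[1]=9 > arr[3]=3
(2, 3): arr[2]=6 > arr[3]=3

Total inversions: 4

The array has 4 inversion(s): (0,3), (1,2), (1,3), (2,3). Each pair (i,j) satisfies i < j and arr[i] > arr[j].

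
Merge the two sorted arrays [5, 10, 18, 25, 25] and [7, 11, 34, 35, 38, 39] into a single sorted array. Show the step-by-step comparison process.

Merging process:

Compare 5 vs 7: take 5 from left. Merged: [5]
Compare 10 vs 7: take 7 from right. Merged: [5, 7]
Compare 10 vs 11: take 10 from left. Merged: [5, 7, 10]
Compare 18 vs 11: take 11 from right. Merged: [5, 7, 10, 11]
Compare 18 vs 34: take 18 from left. Merged: [5, 7, 10, 11, 18]
Compare 25 vs 34: take 25 from left. Merged: [5, 7, 10, 11, 18, 25]
Compare 25 vs 34: take 25 from left. Merged: [5, 7, 10, 11, 18, 25, 25]
Append remaining from right: [34, 35, 38, 39]. Merged: [5, 7, 10, 11, 18, 25, 25, 34, 35, 38, 39]

Final merged array: [5, 7, 10, 11, 18, 25, 25, 34, 35, 38, 39]
Total comparisons: 7

The merged array is [5, 7, 10, 11, 18, 25, 25, 34, 35, 38, 39], requiring 7 comparisons. The merge step runs in O(n) time where n is the total number of elements.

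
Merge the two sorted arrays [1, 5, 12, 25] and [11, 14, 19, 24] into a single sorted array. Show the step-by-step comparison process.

Merging process:

Compare 1 vs 11: take 1 from left. Merged: [1]
Compare 5 vs 11: take 5 from left. Merged: [1, 5]
Compare 12 vs 11: take 11 from right. Merged: [1, 5, 11]
Compare 12 vs 14: take 12 from left. Merged: [1, 5, 11, 12]
Compare 25 vs 14: take 14 from right. Merged: [1, 5, 11, 12, 14]
Compare 25 vs 19: take 19 from right. Merged: [1, 5, 11, 12, 14, 19]
Compare 25 vs 24: take 24 from right. Merged: [1, 5, 11, 12, 14, 19, 24]
Append remaining from left: [25]. Merged: [1, 5, 11, 12, 14, 19, 24, 25]

Final merged array: [1, 5, 11, 12, 14, 19, 24, 25]
Total comparisons: 7

The merged array is [1, 5, 11, 12, 14, 19, 24, 25], requiring 7 comparisons. The merge step runs in O(n) time where n is the total number of elements.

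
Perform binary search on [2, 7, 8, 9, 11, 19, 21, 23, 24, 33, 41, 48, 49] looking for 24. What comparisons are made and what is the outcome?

Binary search for 24 in [2, 7, 8, 9, 11, 19, 21, 23, 24, 33, 41, 48, 49]:

lo=0, hi=12, mid=6, arr[mid]=21 -> 21 < 24, search right half
lo=7, hi=12, mid=9, arr[mid]=33 -> 33 > 24, search left half
lo=7, hi=8, mid=7, arr[mid]=23 -> 23 < 24, search right half
lo=8, hi=8, mid=8, arr[mid]=24 -> Found target at index 8!

Binary search finds 24 at index 8 after 4 comparisons. The search repeatedly halves the search space by comparing with the middle element.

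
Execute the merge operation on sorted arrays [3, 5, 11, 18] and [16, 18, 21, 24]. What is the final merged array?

Merging process:

Compare 3 vs 16: take 3 from left. Merged: [3]
Compare 5 vs 16: take 5 from left. Merged: [3, 5]
Compare 11 vs 16: take 11 from left. Merged: [3, 5, 11]
Compare 18 vs 16: take 16 from right. Merged: [3, 5, 11, 16]
Compare 18 vs 18: take 18 from left. Merged: [3, 5, 11, 16, 18]
Append remaining from right: [18, 21, 24]. Merged: [3, 5, 11, 16, 18, 18, 21, 24]

Final merged array: [3, 5, 11, 16, 18, 18, 21, 24]
Total comparisons: 5

The merged array is [3, 5, 11, 16, 18, 18, 21, 24], requiring 5 comparisons. The merge step runs in O(n) time where n is the total number of elements.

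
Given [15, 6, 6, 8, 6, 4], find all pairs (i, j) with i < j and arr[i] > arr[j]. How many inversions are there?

Finding inversions in [15, 6, 6, 8, 6, 4]:

(0, 1): arr[0]=15 > arr[1]=6
(0, 2): arr[0]=15 > arr[2]=6
(0, 3): arr[0]=15 > arr[3]=8
(0, 4): arr[0]=15 > arr[4]=6
(0, 5): arr[0]=15 > arr[5]=4
(1, 5): arr[1]=6 > arr[5]=4
(2, 5): arr[2]=6 > arr[5]=4
(3, 4): arr[3]=8 > arr[4]=6
(3, 5): arr[3]=8 > arr[5]=4
(4, 5): arr[4]=6 > arr[5]=4

Total inversions: 10

The array has 10 inversion(s): (0,1), (0,2), (0,3), (0,4), (0,5), (1,5), (2,5), (3,4), (3,5), (4,5). Each pair (i,j) satisfies i < j and arr[i] > arr[j].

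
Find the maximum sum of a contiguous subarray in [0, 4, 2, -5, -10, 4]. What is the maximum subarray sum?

Using Kadane's algorithm on [0, 4, 2, -5, -10, 4]:

Scanning through the array:
Position 1 (value 4): max_ending_here = 4, max_so_far = 4
Position 2 (value 2): max_ending_here = 6, max_so_far = 6
Position 3 (value -5): max_ending_here = 1, max_so_far = 6
Position 4 (value -10): max_ending_here = -9, max_so_far = 6
Position 5 (value 4): max_ending_here = 4, max_so_far = 6

Maximum subarray: [0, 4, 2]
Maximum sum: 6

The maximum subarray is [0, 4, 2] with sum 6. This subarray runs from index 0 to index 2.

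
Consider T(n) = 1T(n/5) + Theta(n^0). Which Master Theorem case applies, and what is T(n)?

Master Theorem for T(n) = 1T(n/5) + O(n^0):

a = 1, b = 5, c = 0
log_b(a) = log_5(1) = 0.0000

Case 2: c = 0 = log_5(1) = 0.0000
T(n) = O(n^0 log n) = O(log n)

For T(n) = 1T(n/5) + O(n^0): log_5(1) = 0.0000. This is Case 2 of the Master Theorem (c = log_b(a), equal work at all levels), giving O(log n).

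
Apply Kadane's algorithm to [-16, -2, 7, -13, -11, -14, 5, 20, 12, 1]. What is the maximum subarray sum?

Using Kadane's algorithm on [-16, -2, 7, -13, -11, -14, 5, 20, 12, 1]:

Scanning through the array:
Position 1 (value -2): max_ending_here = -2, max_so_far = -2
Position 2 (value 7): max_ending_here = 7, max_so_far = 7
Position 3 (value -13): max_ending_here = -6, max_so_far = 7
Position 4 (value -11): max_ending_here = -11, max_so_far = 7
Position 5 (value -14): max_ending_here = -14, max_so_far = 7
Position 6 (value 5): max_ending_here = 5, max_so_far = 7
Position 7 (value 20): max_ending_here = 25, max_so_far = 25
Position 8 (value 12): max_ending_here = 37, max_so_far = 37
Position 9 (value 1): max_ending_here = 38, max_so_far = 38

Maximum subarray: [5, 20, 12, 1]
Maximum sum: 38

The maximum subarray is [5, 20, 12, 1] with sum 38. This subarray runs from index 6 to index 9.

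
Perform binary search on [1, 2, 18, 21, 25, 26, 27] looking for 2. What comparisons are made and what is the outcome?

Binary search for 2 in [1, 2, 18, 21, 25, 26, 27]:

lo=0, hi=6, mid=3, arr[mid]=21 -> 21 > 2, search left half
lo=0, hi=2, mid=1, arr[mid]=2 -> Found target at index 1!

Binary search finds 2 at index 1 after 2 comparisons. The search repeatedly halves the search space by comparing with the middle element.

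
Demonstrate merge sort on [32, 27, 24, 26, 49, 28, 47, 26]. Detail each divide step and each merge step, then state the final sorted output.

Merge sort trace:

Split: [32, 27, 24, 26, 49, 28, 47, 26] -> [32, 27, 24, 26] and [49, 28, 47, 26]
  Split: [32, 27, 24, 26] -> [32, 27] and [24, 26]
    Split: [32, 27] -> [32] and [27]
    Merge: [32] + [27] -> [27, 32]
    Split: [24, 26] -> [24] and [26]
    Merge: [24] + [26] -> [24, 26]
  Merge: [27, 32] + [24, 26] -> [24, 26, 27, 32]
  Split: [49, 28, 47, 26] -> [49, 28] and [47, 26]
    Split: [49, 28] -> [49] and [28]
    Merge: [49] + [28] -> [28, 49]
    Split: [47, 26] -> [47] and [26]
    Merge: [47] + [26] -> [26, 47]
  Merge: [28, 49] + [26, 47] -> [26, 28, 47, 49]
Merge: [24, 26, 27, 32] + [26, 28, 47, 49] -> [24, 26, 26, 27, 28, 32, 47, 49]

Final sorted array: [24, 26, 26, 27, 28, 32, 47, 49]

The merge sort proceeds by recursively splitting the array and merging sorted halves.
After all merges, the sorted array is [24, 26, 26, 27, 28, 32, 47, 49].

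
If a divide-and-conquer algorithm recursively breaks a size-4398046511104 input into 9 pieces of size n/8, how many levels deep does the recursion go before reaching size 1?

For divide and conquer with division factor 8:

Problem sizes at each level:
Level 0: 4398046511104
Level 1: 549755813888
Level 2: 68719476736
Level 3: 8589934592
Level 4: 1073741824
Level 5: 134217728
Level 6: 16777216
Level 7: 2097152
Level 8: 262144
Level 9: 32768
Level 10: 4096
Level 11: 512
Level 12: 64
Level 13: 8
Level 14: 1

The root is level 0 and the size-1 base case is level 14 (the tree spans levels 0 through 14, i.e. 15 levels counting the root), so the depth is the number of divisions: log_8(4398046511104) = 14

The recursion tree depth is log_8(4398046511104) = 14. At each level, the problem size is divided by 8, so it takes 14 divisions to reduce to a base case of size 1. The algorithm makes 9 recursive calls at each level.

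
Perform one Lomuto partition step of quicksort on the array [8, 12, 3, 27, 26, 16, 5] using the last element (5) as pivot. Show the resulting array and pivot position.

Lomuto partition with pivot = 5:

Initial array: [8, 12, 3, 27, 26, 16, 5]

arr[0]=8 > 5: no swap
arr[1]=12 > 5: no swap
arr[2]=3 <= 5: swap with position 0, array becomes [3, 12, 8, 27, 26, 16, 5]
arr[3]=27 > 5: no swap
arr[4]=26 > 5: no swap
arr[5]=16 > 5: no swap

Place pivot at position 1: [3, 5, 8, 27, 26, 16, 12]
Pivot position: 1

After partitioning with pivot 5, the array becomes [3, 5, 8, 27, 26, 16, 12]. The pivot is placed at index 1. All elements to the left of the pivot are <= 5, and all elements to the right are > 5.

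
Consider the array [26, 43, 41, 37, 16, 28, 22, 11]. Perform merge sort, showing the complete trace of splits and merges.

Merge sort trace:

Split: [26, 43, 41, 37, 16, 28, 22, 11] -> [26, 43, 41, 37] and [16, 28, 22, 11]
  Split: [26, 43, 41, 37] -> [26, 43] and [41, 37]
    Split: [26, 43] -> [26] and [43]
    Merge: [26] + [43] -> [26, 43]
    Split: [41, 37] -> [41] and [37]
    Merge: [41] + [37] -> [37, 41]
  Merge: [26, 43] + [37, 41] -> [26, 37, 41, 43]
  Split: [16, 28, 22, 11] -> [16, 28] and [22, 11]
    Split: [16, 28] -> [16] and [28]
    Merge: [16] + [28] -> [16, 28]
    Split: [22, 11] -> [22] and [11]
    Merge: [22] + [11] -> [11, 22]
  Merge: [16, 28] + [11, 22] -> [11, 16, 22, 28]
Merge: [26, 37, 41, 43] + [11, 16, 22, 28] -> [11, 16, 22, 26, 28, 37, 41, 43]

Final sorted array: [11, 16, 22, 26, 28, 37, 41, 43]

The merge sort proceeds by recursively splitting the array and merging sorted halves.
After all merges, the sorted array is [11, 16, 22, 26, 28, 37, 41, 43].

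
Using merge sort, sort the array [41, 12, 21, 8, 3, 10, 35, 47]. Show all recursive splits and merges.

Merge sort trace:

Split: [41, 12, 21, 8, 3, 10, 35, 47] -> [41, 12, 21, 8] and [3, 10, 35, 47]
  Split: [41, 12, 21, 8] -> [41, 12] and [21, 8]
    Split: [41, 12] -> [41] and [12]
    Merge: [41] + [12] -> [12, 41]
    Split: [21, 8] -> [21] and [8]
    Merge: [21] + [8] -> [8, 21]
  Merge: [12, 41] + [8, 21] -> [8, 12, 21, 41]
  Split: [3, 10, 35, 47] -> [3, 10] and [35, 47]
    Split: [3, 10] -> [3] and [10]
    Merge: [3] + [10] -> [3, 10]
    Split: [35, 47] -> [35] and [47]
    Merge: [35] + [47] -> [35, 47]
  Merge: [3, 10] + [35, 47] -> [3, 10, 35, 47]
Merge: [8, 12, 21, 41] + [3, 10, 35, 47] -> [3, 8, 10, 12, 21, 35, 41, 47]

Final sorted array: [3, 8, 10, 12, 21, 35, 41, 47]

The merge sort proceeds by recursively splitting the array and merging sorted halves.
After all merges, the sorted array is [3, 8, 10, 12, 21, 35, 41, 47].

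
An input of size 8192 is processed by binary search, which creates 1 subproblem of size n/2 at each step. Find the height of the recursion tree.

For divide and conquer with division factor 2:

Problem sizes at each level:
Level 0: 8192
Level 1: 4096
Level 2: 2048
Level 3: 1024
Level 4: 512
Level 5: 256
Level 6: 128
Level 7: 64
Level 8: 32
Level 9: 16
Level 10: 8
Level 11: 4
Level 12: 2
Level 13: 1

The root is level 0 and the size-1 base case is level 13 (the tree spans levels 0 through 13, i.e. 14 levels counting the root), so the depth is the number of divisions: log_2(8192) = 13

The recursion tree depth is log_2(8192) = 13. At each level, the problem size is divided by 2, so it takes 13 divisions to reduce to a base case of size 1. The algorithm makes 1 recursive call at each level.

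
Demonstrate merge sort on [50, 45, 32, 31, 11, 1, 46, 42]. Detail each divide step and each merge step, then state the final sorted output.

Merge sort trace:

Split: [50, 45, 32, 31, 11, 1, 46, 42] -> [50, 45, 32, 31] and [11, 1, 46, 42]
  Split: [50, 45, 32, 31] -> [50, 45] and [32, 31]
    Split: [50, 45] -> [50] and [45]
    Merge: [50] + [45] -> [45, 50]
    Split: [32, 31] -> [32] and [31]
    Merge: [32] + [31] -> [31, 32]
  Merge: [45, 50] + [31, 32] -> [31, 32, 45, 50]
  Split: [11, 1, 46, 42] -> [11, 1] and [46, 42]
    Split: [11, 1] -> [11] and [1]
    Merge: [11] + [1] -> [1, 11]
    Split: [46, 42] -> [46] and [42]
    Merge: [46] + [42] -> [42, 46]
  Merge: [1, 11] + [42, 46] -> [1, 11, 42, 46]
Merge: [31, 32, 45, 50] + [1, 11, 42, 46] -> [1, 11, 31, 32, 42, 45, 46, 50]

Final sorted array: [1, 11, 31, 32, 42, 45, 46, 50]

The merge sort proceeds by recursively splitting the array and merging sorted halves.
After all merges, the sorted array is [1, 11, 31, 32, 42, 45, 46, 50].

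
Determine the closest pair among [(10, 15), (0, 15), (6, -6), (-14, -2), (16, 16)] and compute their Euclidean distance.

Computing all pairwise distances among 5 points:

d((10, 15), (0, 15)) = 10.0
d((10, 15), (6, -6)) = 21.3776
d((10, 15), (-14, -2)) = 29.4109
d((10, 15), (16, 16)) = 6.0828 <-- minimum
d((0, 15), (6, -6)) = 21.8403
d((0, 15), (-14, -2)) = 22.0227
d((0, 15), (16, 16)) = 16.0312
d((6, -6), (-14, -2)) = 20.3961
d((6, -6), (16, 16)) = 24.1661
d((-14, -2), (16, 16)) = 34.9857

Closest pair: (10, 15) and (16, 16) with distance 6.0828

The closest pair is (10, 15) and (16, 16) with Euclidean distance 6.0828. For 5 points, brute-force pairwise comparison is shown above. For large n, the divide-and-conquer algorithm (sort by x, recurse on halves, check the dividing strip) achieves O(n log n).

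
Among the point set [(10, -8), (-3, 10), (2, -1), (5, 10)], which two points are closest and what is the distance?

Computing all pairwise distances among 4 points:

d((10, -8), (-3, 10)) = 22.2036
d((10, -8), (2, -1)) = 10.6301
d((10, -8), (5, 10)) = 18.6815
d((-3, 10), (2, -1)) = 12.083
d((-3, 10), (5, 10)) = 8.0 <-- minimum
d((2, -1), (5, 10)) = 11.4018

Closest pair: (-3, 10) and (5, 10) with distance 8.0

The closest pair is (-3, 10) and (5, 10) with Euclidean distance 8.0. For 4 points, brute-force pairwise comparison is shown above. For large n, the divide-and-conquer algorithm (sort by x, recurse on halves, check the dividing strip) achieves O(n log n).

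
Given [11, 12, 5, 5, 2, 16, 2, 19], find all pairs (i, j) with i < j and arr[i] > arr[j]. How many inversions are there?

Finding inversions in [11, 12, 5, 5, 2, 16, 2, 19]:

(0, 2): arr[0]=11 > arr[2]=5
(0, 3): arr[0]=11 > arr[3]=5
(0, 4): arr[0]=11 > arr[4]=2
(0, 6): arr[0]=11 > arr[6]=2
(1, 2): arr[1]=12 > arr[2]=5
(1, 3): arr[1]=12 > arr[3]=5
(1, 4): arr[1]=12 > arr[4]=2
(1, 6): arr[1]=12 > arr[6]=2
(2, 4): arr[2]=5 > arr[4]=2
(2, 6): arr[2]=5 > arr[6]=2
(3, 4): arr[3]=5 > arr[4]=2
(3, 6): arr[3]=5 > arr[6]=2
(5, 6): arr[5]=16 > arr[6]=2

Total inversions: 13

The array has 13 inversion(s): (0,2), (0,3), (0,4), (0,6), (1,2), (1,3), (1,4), (1,6), (2,4), (2,6), (3,4), (3,6), (5,6). Each pair (i,j) satisfies i < j and arr[i] > arr[j].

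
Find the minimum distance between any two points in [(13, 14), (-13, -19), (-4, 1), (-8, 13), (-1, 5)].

Computing all pairwise distances among 5 points:

d((13, 14), (-13, -19)) = 42.0119
d((13, 14), (-4, 1)) = 21.4009
d((13, 14), (-8, 13)) = 21.0238
d((13, 14), (-1, 5)) = 16.6433
d((-13, -19), (-4, 1)) = 21.9317
d((-13, -19), (-8, 13)) = 32.3883
d((-13, -19), (-1, 5)) = 26.8328
d((-4, 1), (-8, 13)) = 12.6491
d((-4, 1), (-1, 5)) = 5.0 <-- minimum
d((-8, 13), (-1, 5)) = 10.6301

Closest pair: (-4, 1) and (-1, 5) with distance 5.0

The closest pair is (-4, 1) and (-1, 5) with Euclidean distance 5.0. For 5 points, brute-force pairwise comparison is shown above. For large n, the divide-and-conquer algorithm (sort by x, recurse on halves, check the dividing strip) achieves O(n log n).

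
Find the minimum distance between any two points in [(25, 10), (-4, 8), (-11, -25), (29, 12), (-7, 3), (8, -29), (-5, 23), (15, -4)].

Computing all pairwise distances among 8 points:

d((25, 10), (-4, 8)) = 29.0689
d((25, 10), (-11, -25)) = 50.2096
d((25, 10), (29, 12)) = 4.4721 <-- minimum
d((25, 10), (-7, 3)) = 32.7567
d((25, 10), (8, -29)) = 42.5441
d((25, 10), (-5, 23)) = 32.6956
d((25, 10), (15, -4)) = 17.2047
d((-4, 8), (-11, -25)) = 33.7343
d((-4, 8), (29, 12)) = 33.2415
d((-4, 8), (-7, 3)) = 5.831
d((-4, 8), (8, -29)) = 38.8973
d((-4, 8), (-5, 23)) = 15.0333
d((-4, 8), (15, -4)) = 22.4722
d((-11, -25), (29, 12)) = 54.4885
d((-11, -25), (-7, 3)) = 28.2843
d((-11, -25), (8, -29)) = 19.4165
d((-11, -25), (-5, 23)) = 48.3735
d((-11, -25), (15, -4)) = 33.4215
d((29, 12), (-7, 3)) = 37.108
d((29, 12), (8, -29)) = 46.0652
d((29, 12), (-5, 23)) = 35.7351
d((29, 12), (15, -4)) = 21.2603
d((-7, 3), (8, -29)) = 35.3412
d((-7, 3), (-5, 23)) = 20.0998
d((-7, 3), (15, -4)) = 23.0868
d((8, -29), (-5, 23)) = 53.6004
d((8, -29), (15, -4)) = 25.9615
d((-5, 23), (15, -4)) = 33.6006

Closest pair: (25, 10) and (29, 12) with distance 4.4721

The closest pair is (25, 10) and (29, 12) with Euclidean distance 4.4721. For 8 points, brute-force pairwise comparison is shown above. For large n, the divide-and-conquer algorithm (sort by x, recurse on halves, check the dividing strip) achieves O(n log n).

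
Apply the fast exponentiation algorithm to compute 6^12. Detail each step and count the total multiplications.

Computing 6^12 by squaring (build up from 6^1; each line after the first costs one multiplication):

6^1 = 6
6^2 = (6^1)^2 = 6^2 = 36
6^3 = 6 * 6^2 = 6 * 36 = 216
6^6 = (6^3)^2 = 216^2 = 46656
6^12 = (6^6)^2 = 46656^2 = 2176782336

Result: 2176782336
Multiplications needed: 4 (4 lines after 6^1)

6^12 = 2176782336. Using exponentiation by squaring, this requires 4 multiplications. The key idea: if the exponent is even, square the half-power; if odd, multiply by the base once.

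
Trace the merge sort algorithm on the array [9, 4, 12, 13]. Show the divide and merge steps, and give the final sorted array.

Merge sort trace:

Split: [9, 4, 12, 13] -> [9, 4] and [12, 13]
  Split: [9, 4] -> [9] and [4]
  Merge: [9] + [4] -> [4, 9]
  Split: [12, 13] -> [12] and [13]
  Merge: [12] + [13] -> [12, 13]
Merge: [4, 9] + [12, 13] -> [4, 9, 12, 13]

Final sorted array: [4, 9, 12, 13]

The merge sort proceeds by recursively splitting the array and merging sorted halves.
After all merges, the sorted array is [4, 9, 12, 13].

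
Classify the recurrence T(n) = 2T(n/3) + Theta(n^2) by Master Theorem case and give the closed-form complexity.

Master Theorem for T(n) = 2T(n/3) + O(n^2):

a = 2, b = 3, c = 2
log_b(a) = log_3(2) = 0.6309

Case 3: c = 2 > log_3(2) = 0.6309
T(n) = O(n^2) = O(n^2)

For T(n) = 2T(n/3) + O(n^2): log_3(2) = 0.6309. This is Case 3 of the Master Theorem (c > log_b(a), work dominated by root), giving O(n^2).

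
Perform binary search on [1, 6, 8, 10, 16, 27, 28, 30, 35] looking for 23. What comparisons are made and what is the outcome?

Binary search for 23 in [1, 6, 8, 10, 16, 27, 28, 30, 35]:

lo=0, hi=8, mid=4, arr[mid]=16 -> 16 < 23, search right half
lo=5, hi=8, mid=6, arr[mid]=28 -> 28 > 23, search left half
lo=5, hi=5, mid=5, arr[mid]=27 -> 27 > 23, search left half
lo=5 > hi=4, target 23 not found

Binary search determines that 23 is not in the array after 3 comparisons. The search space was exhausted without finding the target.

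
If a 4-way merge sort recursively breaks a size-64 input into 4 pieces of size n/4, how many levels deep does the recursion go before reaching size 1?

For divide and conquer with division factor 4:

Problem sizes at each level:
Level 0: 64
Level 1: 16
Level 2: 4
Level 3: 1

The root is level 0 and the size-1 base case is level 3 (the tree spans levels 0 through 3, i.e. 4 levels counting the root), so the depth is the number of divisions: log_4(64) = 3

The recursion tree depth is log_4(64) = 3. At each level, the problem size is divided by 4, so it takes 3 divisions to reduce to a base case of size 1. The algorithm makes 4 recursive calls at each level.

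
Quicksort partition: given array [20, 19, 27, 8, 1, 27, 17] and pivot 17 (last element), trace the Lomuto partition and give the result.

Lomuto partition with pivot = 17:

Initial array: [20, 19, 27, 8, 1, 27, 17]

arr[0]=20 > 17: no swap
arr[1]=19 > 17: no swap
arr[2]=27 > 17: no swap
arr[3]=8 <= 17: swap with position 0, array becomes [8, 19, 27, 20, 1, 27, 17]
arr[4]=1 <= 17: swap with position 1, array becomes [8, 1, 27, 20, 19, 27, 17]
arr[5]=27 > 17: no swap

Place pivot at position 2: [8, 1, 17, 20, 19, 27, 27]
Pivot position: 2

After partitioning with pivot 17, the array becomes [8, 1, 17, 20, 19, 27, 27]. The pivot is placed at index 2. All elements to the left of the pivot are <= 17, and all elements to the right are > 17.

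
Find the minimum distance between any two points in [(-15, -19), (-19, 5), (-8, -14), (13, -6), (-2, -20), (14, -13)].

Computing all pairwise distances among 6 points:

d((-15, -19), (-19, 5)) = 24.3311
d((-15, -19), (-8, -14)) = 8.6023
d((-15, -19), (13, -6)) = 30.8707
d((-15, -19), (-2, -20)) = 13.0384
d((-15, -19), (14, -13)) = 29.6142
d((-19, 5), (-8, -14)) = 21.9545
d((-19, 5), (13, -6)) = 33.8378
d((-19, 5), (-2, -20)) = 30.2324
d((-19, 5), (14, -13)) = 37.5899
d((-8, -14), (13, -6)) = 22.4722
d((-8, -14), (-2, -20)) = 8.4853
d((-8, -14), (14, -13)) = 22.0227
d((13, -6), (-2, -20)) = 20.5183
d((13, -6), (14, -13)) = 7.0711 <-- minimum
d((-2, -20), (14, -13)) = 17.4642

Closest pair: (13, -6) and (14, -13) with distance 7.0711

The closest pair is (13, -6) and (14, -13) with Euclidean distance 7.0711. For 6 points, brute-force pairwise comparison is shown above. For large n, the divide-and-conquer algorithm (sort by x, recurse on halves, check the dividing strip) achieves O(n log n).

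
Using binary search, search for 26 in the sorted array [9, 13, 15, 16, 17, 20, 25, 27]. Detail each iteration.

Binary search for 26 in [9, 13, 15, 16, 17, 20, 25, 27]:

lo=0, hi=7, mid=3, arr[mid]=16 -> 16 < 26, search right half
lo=4, hi=7, mid=5, arr[mid]=20 -> 20 < 26, search right half
lo=6, hi=7, mid=6, arr[mid]=25 -> 25 < 26, search right half
lo=7, hi=7, mid=7, arr[mid]=27 -> 27 > 26, search left half
lo=7 > hi=6, target 26 not found

Binary search determines that 26 is not in the array after 4 comparisons. The search space was exhausted without finding the target.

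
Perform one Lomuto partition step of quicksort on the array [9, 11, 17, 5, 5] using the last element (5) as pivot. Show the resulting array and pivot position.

Lomuto partition with pivot = 5:

Initial array: [9, 11, 17, 5, 5]

arr[0]=9 > 5: no swap
arr[1]=11 > 5: no swap
arr[2]=17 > 5: no swap
arr[3]=5 <= 5: swap with position 0, array becomes [5, 11, 17, 9, 5]

Place pivot at position 1: [5, 5, 17, 9, 11]
Pivot position: 1

After partitioning with pivot 5, the array becomes [5, 5, 17, 9, 11]. The pivot is placed at index 1. All elements to the left of the pivot are <= 5, and all elements to the right are > 5.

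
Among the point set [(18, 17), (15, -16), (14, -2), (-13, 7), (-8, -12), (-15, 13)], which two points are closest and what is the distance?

Computing all pairwise distances among 6 points:

d((18, 17), (15, -16)) = 33.1361
d((18, 17), (14, -2)) = 19.4165
d((18, 17), (-13, 7)) = 32.573
d((18, 17), (-8, -12)) = 38.9487
d((18, 17), (-15, 13)) = 33.2415
d((15, -16), (14, -2)) = 14.0357
d((15, -16), (-13, 7)) = 36.2353
d((15, -16), (-8, -12)) = 23.3452
d((15, -16), (-15, 13)) = 41.7253
d((14, -2), (-13, 7)) = 28.4605
d((14, -2), (-8, -12)) = 24.1661
d((14, -2), (-15, 13)) = 32.6497
d((-13, 7), (-8, -12)) = 19.6469
d((-13, 7), (-15, 13)) = 6.3246 <-- minimum
d((-8, -12), (-15, 13)) = 25.9615

Closest pair: (-13, 7) and (-15, 13) with distance 6.3246

The closest pair is (-13, 7) and (-15, 13) with Euclidean distance 6.3246. For 6 points, brute-force pairwise comparison is shown above. For large n, the divide-and-conquer algorithm (sort by x, recurse on halves, check the dividing strip) achieves O(n log n).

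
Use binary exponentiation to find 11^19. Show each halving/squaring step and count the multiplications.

Computing 11^19 by squaring (build up from 11^1; each line after the first costs one multiplication):

11^1 = 11
11^2 = (11^1)^2 = 11^2 = 121
11^4 = (11^2)^2 = 121^2 = 14641
11^8 = (11^4)^2 = 14641^2 = 214358881
11^9 = 11 * 11^8 = 11 * 214358881 = 2357947691
11^18 = (11^9)^2 = 2357947691^2 = 5559917313492231481
11^19 = 11 * 11^18 = 11 * 5559917313492231481 = 61159090448414546291

Result: 61159090448414546291
Multiplications needed: 6 (6 lines after 11^1)

11^19 = 61159090448414546291. Using exponentiation by squaring, this requires 6 multiplications. The key idea: if the exponent is even, square the half-power; if odd, multiply by the base once.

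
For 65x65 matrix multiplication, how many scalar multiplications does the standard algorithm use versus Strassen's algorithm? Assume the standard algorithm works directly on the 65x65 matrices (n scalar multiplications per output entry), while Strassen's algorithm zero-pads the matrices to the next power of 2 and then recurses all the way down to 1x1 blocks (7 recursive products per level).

Matrix multiplication for 65x65 matrices:

Strassen's algorithm requires power-of-2 dimensions. Pad 65x65 to 128x128 (next power of 2).

Standard algorithm: 65^3 = 274625 multiplications
Strassen's algorithm: 7^(log2(128)) = 7^7 = 823543 multiplications
Difference: 274625 - 823543 = -548918 (Strassen uses MORE here due to padding overhead — for small or just-over-power-of-2 n, padding can outweigh the per-level savings)

Standard: 274625 multiplications (65^3). Strassen: 823543 multiplications (7^7, after padding to 128x128). Strassen reduces 8 recursive multiplications to 7 at each level.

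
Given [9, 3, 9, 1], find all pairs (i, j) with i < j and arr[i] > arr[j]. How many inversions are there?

Finding inversions in [9, 3, 9, 1]:

(0, 1): arr[0]=9 > arr[1]=3
(0, 3): arr[0]=9 > arr[3]=1
(1, 3): arr[1]=3 > arr[3]=1
(2, 3): arr[2]=9 > arr[3]=1

Total inversions: 4

The array has 4 inversion(s): (0,1), (0,3), (1,3), (2,3). Each pair (i,j) satisfies i < j and arr[i] > arr[j].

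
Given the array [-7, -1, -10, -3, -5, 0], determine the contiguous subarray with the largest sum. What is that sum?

Using Kadane's algorithm on [-7, -1, -10, -3, -5, 0]:

Scanning through the array:
Position 1 (value -1): max_ending_here = -1, max_so_far = -1
Position 2 (value -10): max_ending_here = -10, max_so_far = -1
Position 3 (value -3): max_ending_here = -3, max_so_far = -1
Position 4 (value -5): max_ending_here = -5, max_so_far = -1
Position 5 (value 0): max_ending_here = 0, max_so_far = 0

Maximum subarray: [0]
Maximum sum: 0

The maximum subarray is [0] with sum 0. This subarray runs from index 5 to index 5.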